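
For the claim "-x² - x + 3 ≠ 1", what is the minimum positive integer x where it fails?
Testing positive integers:
x = 1: LHS = -1² - 1 + 3 = 1; 1 ≠ 1 — FAILS  ← smallest positive counterexample

Answer: x = 1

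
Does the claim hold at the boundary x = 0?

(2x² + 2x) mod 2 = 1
x = 0: LHS = (2·0² + 2·0) mod 2 = 0 mod 2 = 0; 0 = 1 — FAILS

The relation fails at x = 0, so x = 0 is a counterexample.

Answer: No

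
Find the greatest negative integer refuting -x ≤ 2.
Testing negative integers from -1 downward:
x = -1: LHS = -(-1) = 1; 1 ≤ 2 — holds
x = -2: LHS = -(-2) = 2; 2 ≤ 2 — holds
x = -3: LHS = -(-3) = 3; 3 ≤ 2 — FAILS  ← closest negative counterexample to 0

Answer: x = -3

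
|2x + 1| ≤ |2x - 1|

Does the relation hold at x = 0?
x = 0: LHS = |2·0 + 1| = |1| = 1, RHS = |2·0 - 1| = |-1| = 1; 1 ≤ 1 — holds

The relation is satisfied at x = 0.

Answer: Yes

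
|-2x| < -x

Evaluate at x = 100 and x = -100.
x = 100: LHS = |-2·100| = |-200| = 200; 200 < -100 — FAILS
x = -100: LHS = |-2·(-100)| = |200| = 200, RHS = -(-100) = 100; 200 < 100 — FAILS

Answer: No, fails for both x = 100 and x = -100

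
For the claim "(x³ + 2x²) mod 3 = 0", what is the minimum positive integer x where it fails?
Testing positive integers:
x = 1: LHS = (1³ + 2·1²) mod 3 = 3 mod 3 = 0; 0 = 0 — holds
x = 2: LHS = (2³ + 2·2²) mod 3 = 16 mod 3 = 1; 1 = 0 — FAILS  ← smallest positive counterexample

Answer: x = 2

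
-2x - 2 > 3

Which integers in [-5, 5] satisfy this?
Holds for: {-5, -4, -3}
Fails for: {-2, -1, 0, 1, 2, 3, 4, 5}

Answer: {-5, -4, -3}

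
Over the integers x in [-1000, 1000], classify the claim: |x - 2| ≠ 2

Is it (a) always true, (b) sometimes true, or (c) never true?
Holds at x = 1: LHS = |1 - 2| = |-1| = 1; 1 ≠ 2 — holds
Fails at x = 0: LHS = |0 - 2| = |-2| = 2; 2 ≠ 2 — FAILS
It is satisfied by some integers in the range but not all.

Answer: Sometimes true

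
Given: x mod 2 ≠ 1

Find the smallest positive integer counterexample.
Testing positive integers:
x = 1: LHS = 1 mod 2 = 1; 1 ≠ 1 — FAILS  ← smallest positive counterexample

Answer: x = 1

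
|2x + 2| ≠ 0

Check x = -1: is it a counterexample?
Substitute x = -1 into the relation:
x = -1: LHS = |2·(-1) + 2| = |0| = 0; 0 ≠ 0 — FAILS

Since the claim fails at x = -1, this value is a counterexample.

Answer: Yes, x = -1 is a counterexample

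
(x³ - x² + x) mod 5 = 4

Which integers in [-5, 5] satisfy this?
For a polynomial with integer coefficients, its value mod 5 depends only on x mod 5, so it suffices to check one representative of each residue class, x = 0, 1, 2, 3, 4:
x = 0: LHS = (0³ - 0² + 0) mod 5 = 0 mod 5 = 0; 0 = 4 — FAILS
x = 1: LHS = (1³ - 1² + 1) mod 5 = 1 mod 5 = 1; 1 = 4 — FAILS
x = 2: LHS = (2³ - 2² + 2) mod 5 = 6 mod 5 = 1; 1 = 4 — FAILS
x = 3: LHS = (3³ - 3² + 3) mod 5 = 21 mod 5 = 1; 1 = 4 — FAILS
x = 4: LHS = (4³ - 4² + 4) mod 5 = 52 mod 5 = 2; 2 = 4 — FAILS
The relation fails in every residue class, so the claimed relation (=) fails for every integer in [-5, 5].

Answer: None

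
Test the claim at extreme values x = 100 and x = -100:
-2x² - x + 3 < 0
x = 100: LHS = -2·100² - 100 + 3 = -20097; -20097 < 0 — holds
x = -100: LHS = -2·(-100)² - (-100) + 3 = -19897; -19897 < 0 — holds

Answer: Yes, holds for both x = 100 and x = -100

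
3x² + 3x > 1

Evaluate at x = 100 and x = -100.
x = 100: LHS = 3·100² + 3·100 = 30300; 30300 > 1 — holds
x = -100: LHS = 3·(-100)² + 3·(-100) = 29700; 29700 > 1 — holds

Answer: Yes, holds for both x = 100 and x = -100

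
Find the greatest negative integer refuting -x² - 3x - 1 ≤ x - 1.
Testing negative integers from -1 downward:
x = -1: LHS = -(-1)² - 3·(-1) - 1 = 1, RHS = (-1) - 1 = -2; 1 ≤ -2 — FAILS  ← closest negative counterexample to 0

Answer: x = -1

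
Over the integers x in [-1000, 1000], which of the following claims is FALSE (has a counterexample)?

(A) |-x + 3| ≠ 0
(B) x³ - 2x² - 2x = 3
(A) x = 3: LHS = |-3 + 3| = |0| = 0; 0 ≠ 0 — FAILS
(B) x = 0: LHS = 0³ - 2·0² - 2·0 = 0; 0 = 3 — FAILS

Answer: Both A and B are false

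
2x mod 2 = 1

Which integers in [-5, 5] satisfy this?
For a polynomial with integer coefficients, its value mod 2 depends only on x mod 2, so it suffices to check one representative of each residue class, x = 0, 1:
x = 0: LHS = (2·0) mod 2 = 0 mod 2 = 0; 0 = 1 — FAILS
x = 1: LHS = (2·1) mod 2 = 2 mod 2 = 0; 0 = 1 — FAILS
The relation fails in every residue class, so the claimed relation (=) fails for every integer in [-5, 5].

Answer: None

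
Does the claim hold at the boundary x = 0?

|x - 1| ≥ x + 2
x = 0: LHS = |0 - 1| = |-1| = 1, RHS = 0 + 2 = 2; 1 ≥ 2 — FAILS

The relation fails at x = 0, so x = 0 is a counterexample.

Answer: No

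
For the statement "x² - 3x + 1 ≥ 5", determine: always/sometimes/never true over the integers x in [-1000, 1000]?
Holds at x = -1: LHS = (-1)² - 3·(-1) + 1 = 5; 5 ≥ 5 — holds
Fails at x = 0: LHS = 0² - 3·0 + 1 = 1; 1 ≥ 5 — FAILS
It is satisfied by some integers in the range but not all.

Answer: Sometimes true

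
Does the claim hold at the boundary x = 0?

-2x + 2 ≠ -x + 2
x = 0: LHS = -2·0 + 2 = 2, RHS = -0 + 2 = 2; 2 ≠ 2 — FAILS

The relation fails at x = 0, so x = 0 is a counterexample.

Answer: No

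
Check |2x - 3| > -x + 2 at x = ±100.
x = 100: LHS = |2·100 - 3| = |197| = 197, RHS = -100 + 2 = -98; 197 > -98 — holds
x = -100: LHS = |2·(-100) - 3| = |-203| = 203, RHS = -(-100) + 2 = 102; 203 > 102 — holds

Answer: Yes, holds for both x = 100 and x = -100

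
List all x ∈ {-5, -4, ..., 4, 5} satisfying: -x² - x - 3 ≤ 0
Over all integers in [-5, 5], LHS − RHS is largest at x = 0, where it equals -3:
x = 0: LHS = -0² - 0 - 3 = -3; -3 ≤ 0 — holds
At the ends of the range:
x = -5: LHS = -(-5)² - (-5) - 3 = -23; -23 ≤ 0 — holds
x = 5: LHS = -5² - 5 - 3 = -33; -33 ≤ 0 — holds
Hence LHS − RHS is never positive, i.e. LHS ≤ RHS throughout, so the relation holds for every integer in [-5, 5].

Answer: All integers in [-5, 5]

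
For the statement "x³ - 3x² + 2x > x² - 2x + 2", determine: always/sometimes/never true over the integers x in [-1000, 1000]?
Holds at x = 3: LHS = 3³ - 3·3² + 2·3 = 6, RHS = 3² - 2·3 + 2 = 5; 6 > 5 — holds
Fails at x = 0: LHS = 0³ - 3·0² + 2·0 = 0, RHS = 0² - 2·0 + 2 = 2; 0 > 2 — FAILS
It is satisfied by some integers in the range but not all.

Answer: Sometimes true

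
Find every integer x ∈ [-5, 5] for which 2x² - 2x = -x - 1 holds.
Over all integers in [-5, 5], LHS − RHS is always positive; it is smallest at x = 0, where it equals 1:
x = 0: LHS = 2·0² - 2·0 = 0, RHS = -0 - 1 = -1; 0 = -1 — FAILS
At the ends of the range:
x = -5: LHS = 2·(-5)² - 2·(-5) = 60, RHS = -(-5) - 1 = 4; 60 = 4 — FAILS
x = 5: LHS = 2·5² - 2·5 = 40, RHS = -5 - 1 = -6; 40 = -6 — FAILS
Hence LHS − RHS is never 0, i.e. the two sides are never equal, so the claimed relation (=) fails for every integer in [-5, 5].

Answer: None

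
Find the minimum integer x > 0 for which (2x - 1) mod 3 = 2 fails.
Testing positive integers:
x = 1: LHS = (2·1 - 1) mod 3 = 1 mod 3 = 1; 1 = 2 — FAILS  ← smallest positive counterexample

Answer: x = 1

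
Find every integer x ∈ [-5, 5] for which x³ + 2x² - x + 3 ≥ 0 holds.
Holds for: {-2, -1, 0, 1, 2, 3, 4, 5}
Fails for: {-5, -4, -3}

Answer: {-2, -1, 0, 1, 2, 3, 4, 5}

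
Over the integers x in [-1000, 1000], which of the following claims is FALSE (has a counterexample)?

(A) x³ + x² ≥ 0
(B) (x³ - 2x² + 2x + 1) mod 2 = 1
(A) x = -2: LHS = (-2)³ + (-2)² = -4; -4 ≥ 0 — FAILS
(B) x = 1: LHS = (1³ - 2·1² + 2·1 + 1) mod 2 = 2 mod 2 = 0; 0 = 1 — FAILS

Answer: Both A and B are false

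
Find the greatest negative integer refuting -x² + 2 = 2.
Testing negative integers from -1 downward:
x = -1: LHS = -(-1)² + 2 = 1; 1 = 2 — FAILS  ← closest negative counterexample to 0

Answer: x = -1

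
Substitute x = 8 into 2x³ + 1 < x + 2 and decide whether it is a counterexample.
Substitute x = 8 into the relation:
x = 8: LHS = 2·8³ + 1 = 1025, RHS = 8 + 2 = 10; 1025 < 10 — FAILS

Since the claim fails at x = 8, this value is a counterexample.

Answer: Yes, x = 8 is a counterexample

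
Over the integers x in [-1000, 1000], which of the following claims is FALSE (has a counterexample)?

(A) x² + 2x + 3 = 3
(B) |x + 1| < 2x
(A) x = 1: LHS = 1² + 2·1 + 3 = 6; 6 = 3 — FAILS
(B) x = 0: LHS = |0 + 1| = |1| = 1, RHS = 2·0 = 0; 1 < 0 — FAILS

Answer: Both A and B are false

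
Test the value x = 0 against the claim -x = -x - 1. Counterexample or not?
Substitute x = 0 into the relation:
x = 0: LHS = -0 = 0, RHS = -0 - 1 = -1; 0 = -1 — FAILS

Since the claim fails at x = 0, this value is a counterexample.

Answer: Yes, x = 0 is a counterexample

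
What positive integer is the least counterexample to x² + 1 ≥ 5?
Testing positive integers:
x = 1: LHS = 1² + 1 = 2; 2 ≥ 5 — FAILS  ← smallest positive counterexample

Answer: x = 1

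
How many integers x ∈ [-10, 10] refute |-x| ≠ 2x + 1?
Track d = LHS − RHS over the integers in [-10, 10]. Equality would need d = 0, but d changes sign only between consecutive integers, jumping over 0:
x = -1: LHS = |-(-1)| = |1| = 1, RHS = 2·(-1) + 1 = -1; 1 ≠ -1 — holds  (d = 2)
x = 0: LHS = |-0| = |0| = 0, RHS = 2·0 + 1 = 1; 0 ≠ 1 — holds  (d = -1)
Away from these crossings d keeps a constant sign, and checking every integer in [-10, 10] confirms d ≠ 0 throughout. Hence the two sides are never equal, so the relation holds for every integer in [-10, 10].

No counterexample appears in that range.

Answer: 0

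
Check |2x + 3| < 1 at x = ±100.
x = 100: LHS = |2·100 + 3| = |203| = 203; 203 < 1 — FAILS
x = -100: LHS = |2·(-100) + 3| = |-197| = 197; 197 < 1 — FAILS

Answer: No, fails for both x = 100 and x = -100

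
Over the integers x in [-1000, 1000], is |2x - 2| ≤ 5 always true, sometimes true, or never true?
Holds at x = 0: LHS = |2·0 - 2| = |-2| = 2; 2 ≤ 5 — holds
Fails at x = -2: LHS = |2·(-2) - 2| = |-6| = 6; 6 ≤ 5 — FAILS
It is satisfied by some integers in the range but not all.

Answer: Sometimes true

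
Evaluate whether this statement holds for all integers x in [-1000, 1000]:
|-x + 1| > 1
The claim fails at x = 0:
x = 0: LHS = |-0 + 1| = |1| = 1; 1 > 1 — FAILS

Because a single integer refutes it, the statement is false.

Answer: False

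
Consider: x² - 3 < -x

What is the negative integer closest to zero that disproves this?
Testing negative integers from -1 downward:
x = -1: LHS = (-1)² - 3 = -2, RHS = -(-1) = 1; -2 < 1 — holds
x = -2: LHS = (-2)² - 3 = 1, RHS = -(-2) = 2; 1 < 2 — holds
x = -3: LHS = (-3)² - 3 = 6, RHS = -(-3) = 3; 6 < 3 — FAILS  ← closest negative counterexample to 0

Answer: x = -3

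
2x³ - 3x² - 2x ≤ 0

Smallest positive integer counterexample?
Testing positive integers:
x = 1: LHS = 2·1³ - 3·1² - 2·1 = -3; -3 ≤ 0 — holds
x = 2: LHS = 2·2³ - 3·2² - 2·2 = 0; 0 ≤ 0 — holds
x = 3: LHS = 2·3³ - 3·3² - 2·3 = 21; 21 ≤ 0 — FAILS  ← smallest positive counterexample

Answer: x = 3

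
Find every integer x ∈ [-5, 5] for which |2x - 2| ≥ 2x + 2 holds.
Holds for: {-5, -4, -3, -2, -1, 0}
Fails for: {1, 2, 3, 4, 5}

Answer: {-5, -4, -3, -2, -1, 0}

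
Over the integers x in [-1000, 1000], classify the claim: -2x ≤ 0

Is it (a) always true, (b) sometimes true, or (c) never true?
Holds at x = 0: LHS = -2·0 = 0; 0 ≤ 0 — holds
Fails at x = -1: LHS = -2·(-1) = 2; 2 ≤ 0 — FAILS
It is satisfied by some integers in the range but not all.

Answer: Sometimes true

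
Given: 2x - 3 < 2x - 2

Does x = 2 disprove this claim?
Substitute x = 2 into the relation:
x = 2: LHS = 2·2 - 3 = 1, RHS = 2·2 - 2 = 2; 1 < 2 — holds

The relation holds at x = 2, so it is not a counterexample.

Answer: No, x = 2 is not a counterexample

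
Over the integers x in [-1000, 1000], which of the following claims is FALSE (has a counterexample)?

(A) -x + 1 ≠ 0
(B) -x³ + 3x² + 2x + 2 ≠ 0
(A) x = 1: LHS = -1 + 1 = 0; 0 ≠ 0 — FAILS

(B) Track d = LHS − RHS over the integers in [-1000, 1000]. Equality would need d = 0, but d changes sign only between consecutive integers, jumping over 0:
x = 3: LHS = -3³ + 3·3² + 2·3 + 2 = 8; 8 ≠ 0 — holds  (d = 8)
x = 4: LHS = -4³ + 3·4² + 2·4 + 2 = -6; -6 ≠ 0 — holds  (d = -6)
Away from these crossings d keeps a constant sign, and checking every integer in [-1000, 1000] confirms d ≠ 0 throughout. Hence the two sides are never equal, so the relation holds for every integer in [-1000, 1000].

Only (A) has a counterexample.

Answer: A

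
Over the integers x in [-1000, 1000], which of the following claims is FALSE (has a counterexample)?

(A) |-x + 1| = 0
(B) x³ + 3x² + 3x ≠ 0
(A) x = 0: LHS = |-0 + 1| = |1| = 1; 1 = 0 — FAILS
(B) x = 0: LHS = 0³ + 3·0² + 3·0 = 0; 0 ≠ 0 — FAILS

Answer: Both A and B are false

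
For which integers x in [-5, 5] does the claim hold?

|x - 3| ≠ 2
Holds for: {-5, -4, -3, -2, -1, 0, 2, 3, 4}
Fails for: {1, 5}

Answer: {-5, -4, -3, -2, -1, 0, 2, 3, 4}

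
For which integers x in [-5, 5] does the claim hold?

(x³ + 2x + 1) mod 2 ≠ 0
Holds for: {-4, -2, 0, 2, 4}
Fails for: {-5, -3, -1, 1, 3, 5}

Answer: {-4, -2, 0, 2, 4}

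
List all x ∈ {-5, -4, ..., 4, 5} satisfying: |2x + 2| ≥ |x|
Holds for: {-5, -4, -3, -2, 0, 1, 2, 3, 4, 5}
Fails for: {-1}

Answer: {-5, -4, -3, -2, 0, 1, 2, 3, 4, 5}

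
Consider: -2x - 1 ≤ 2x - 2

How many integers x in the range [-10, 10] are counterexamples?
Counterexamples in [-10, 10]: {-10, -9, -8, -7, -6, -5, -4, -3, -2, -1, 0}.

Counting them gives 11 values.

Answer: 11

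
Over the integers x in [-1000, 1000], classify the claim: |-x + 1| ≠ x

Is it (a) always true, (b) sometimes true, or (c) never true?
Track d = LHS − RHS over the integers in [-1000, 1000]. Equality would need d = 0, but d changes sign only between consecutive integers, jumping over 0:
x = 0: LHS = |-0 + 1| = |1| = 1; 1 ≠ 0 — holds  (d = 1)
x = 1: LHS = |-1 + 1| = |0| = 0; 0 ≠ 1 — holds  (d = -1)
Away from these crossings d keeps a constant sign, and checking every integer in [-1000, 1000] confirms d ≠ 0 throughout. Hence the two sides are never equal, so the relation holds for every integer in [-1000, 1000].

No counterexample exists.

Answer: Always true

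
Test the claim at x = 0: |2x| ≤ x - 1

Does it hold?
x = 0: LHS = |2·0| = |0| = 0, RHS = 0 - 1 = -1; 0 ≤ -1 — FAILS

The relation fails at x = 0, so x = 0 is a counterexample.

Answer: No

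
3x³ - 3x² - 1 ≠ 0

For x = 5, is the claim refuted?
Substitute x = 5 into the relation:
x = 5: LHS = 3·5³ - 3·5² - 1 = 299; 299 ≠ 0 — holds

The relation holds at x = 5, so it is not a counterexample.

Answer: No, x = 5 is not a counterexample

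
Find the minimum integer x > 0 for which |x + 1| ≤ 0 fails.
Testing positive integers:
x = 1: LHS = |1 + 1| = |2| = 2; 2 ≤ 0 — FAILS  ← smallest positive counterexample

Answer: x = 1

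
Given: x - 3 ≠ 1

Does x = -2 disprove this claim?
Substitute x = -2 into the relation:
x = -2: LHS = (-2) - 3 = -5; -5 ≠ 1 — holds

The claim holds here, so x = -2 is not a counterexample. (A counterexample exists elsewhere, e.g. x = 4.)

Answer: No, x = -2 is not a counterexample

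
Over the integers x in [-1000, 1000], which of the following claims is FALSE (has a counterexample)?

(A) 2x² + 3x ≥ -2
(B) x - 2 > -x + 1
(A) Over all integers in [-1000, 1000], LHS − RHS is smallest at x = -1, where it equals 1:
x = -1: LHS = 2·(-1)² + 3·(-1) = -1; -1 ≥ -2 — holds
At the ends of the range:
x = -1000: LHS = 2·(-1000)² + 3·(-1000) = 1997000; 1997000 ≥ -2 — holds
x = 1000: LHS = 2·1000² + 3·1000 = 2003000; 2003000 ≥ -2 — holds
Hence LHS − RHS is never negative, i.e. LHS ≥ RHS throughout, so the relation holds for every integer in [-1000, 1000].

(B) x = 0: LHS = 0 - 2 = -2, RHS = -0 + 1 = 1; -2 > 1 — FAILS

Only (B) has a counterexample.

Answer: B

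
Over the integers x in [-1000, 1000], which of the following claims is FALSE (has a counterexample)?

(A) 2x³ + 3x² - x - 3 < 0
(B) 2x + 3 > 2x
(A) x = 1: LHS = 2·1³ + 3·1² - 1 - 3 = 1; 1 < 0 — FAILS

(B) Over all integers in [-1000, 1000], LHS − RHS is smallest at x = 0, where it equals 3:
x = 0: LHS = 2·0 + 3 = 3, RHS = 2·0 = 0; 3 > 0 — holds
At the ends of the range:
x = -1000: LHS = 2·(-1000) + 3 = -1997, RHS = 2·(-1000) = -2000; -1997 > -2000 — holds
x = 1000: LHS = 2·1000 + 3 = 2003, RHS = 2·1000 = 2000; 2003 > 2000 — holds
Hence LHS − RHS is never zero or negative, i.e. LHS > RHS throughout, so the relation holds for every integer in [-1000, 1000].

Only (A) has a counterexample.

Answer: A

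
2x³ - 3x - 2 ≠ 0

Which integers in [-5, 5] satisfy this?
Track d = LHS − RHS over the integers in [-5, 5]. Equality would need d = 0, but d changes sign only between consecutive integers, jumping over 0:
x = 1: LHS = 2·1³ - 3·1 - 2 = -3; -3 ≠ 0 — holds  (d = -3)
x = 2: LHS = 2·2³ - 3·2 - 2 = 8; 8 ≠ 0 — holds  (d = 8)
Away from these crossings d keeps a constant sign, and checking every integer in [-5, 5] confirms d ≠ 0 throughout. Hence the two sides are never equal, so the relation holds for every integer in [-5, 5].

Answer: All integers in [-5, 5]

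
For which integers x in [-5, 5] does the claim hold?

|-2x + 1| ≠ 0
Over all integers in [-5, 5], LHS − RHS is always positive; it is smallest at x = 0, where it equals 1:
x = 0: LHS = |-2·0 + 1| = |1| = 1; 1 ≠ 0 — holds
At the ends of the range:
x = -5: LHS = |-2·(-5) + 1| = |11| = 11; 11 ≠ 0 — holds
x = 5: LHS = |-2·5 + 1| = |-9| = 9; 9 ≠ 0 — holds
Hence LHS − RHS is never 0, i.e. the two sides are never equal, so the relation holds for every integer in [-5, 5].

Answer: All integers in [-5, 5]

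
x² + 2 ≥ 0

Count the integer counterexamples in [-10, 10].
Over all integers in [-10, 10], LHS − RHS is smallest at x = 0, where it equals 2:
x = 0: LHS = 0² + 2 = 2; 2 ≥ 0 — holds
At the ends of the range:
x = -10: LHS = (-10)² + 2 = 102; 102 ≥ 0 — holds
x = 10: LHS = 10² + 2 = 102; 102 ≥ 0 — holds
Hence LHS − RHS is never negative, i.e. LHS ≥ RHS throughout, so the relation holds for every integer in [-10, 10].

No counterexample appears in that range.

Answer: 0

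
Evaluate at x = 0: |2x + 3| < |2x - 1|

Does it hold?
x = 0: LHS = |2·0 + 3| = |3| = 3, RHS = |2·0 - 1| = |-1| = 1; 3 < 1 — FAILS

The relation fails at x = 0, so x = 0 is a counterexample.

Answer: No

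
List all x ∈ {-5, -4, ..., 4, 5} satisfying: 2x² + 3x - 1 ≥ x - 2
Over all integers in [-5, 5], LHS − RHS is smallest at x = 0, where it equals 1:
x = 0: LHS = 2·0² + 3·0 - 1 = -1, RHS = 0 - 2 = -2; -1 ≥ -2 — holds
At the ends of the range:
x = -5: LHS = 2·(-5)² + 3·(-5) - 1 = 34, RHS = (-5) - 2 = -7; 34 ≥ -7 — holds
x = 5: LHS = 2·5² + 3·5 - 1 = 64, RHS = 5 - 2 = 3; 64 ≥ 3 — holds
Hence LHS − RHS is never negative, i.e. LHS ≥ RHS throughout, so the relation holds for every integer in [-5, 5].

Answer: All integers in [-5, 5]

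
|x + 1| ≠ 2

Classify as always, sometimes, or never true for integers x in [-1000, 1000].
Holds at x = 0: LHS = |0 + 1| = |1| = 1; 1 ≠ 2 — holds
Fails at x = 1: LHS = |1 + 1| = |2| = 2; 2 ≠ 2 — FAILS
It is satisfied by some integers in the range but not all.

Answer: Sometimes true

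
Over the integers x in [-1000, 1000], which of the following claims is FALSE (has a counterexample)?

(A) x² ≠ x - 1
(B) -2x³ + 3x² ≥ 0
(A) Over all integers in [-1000, 1000], LHS − RHS is always positive; it is smallest at x = 0, where it equals 1:
x = 0: LHS = 0² = 0, RHS = 0 - 1 = -1; 0 ≠ -1 — holds
At the ends of the range:
x = -1000: LHS = (-1000)² = 1000000, RHS = (-1000) - 1 = -1001; 1000000 ≠ -1001 — holds
x = 1000: LHS = 1000² = 1000000, RHS = 1000 - 1 = 999; 1000000 ≠ 999 — holds
Hence LHS − RHS is never 0, i.e. the two sides are never equal, so the relation holds for every integer in [-1000, 1000].

(B) x = 2: LHS = -2·2³ + 3·2² = -4; -4 ≥ 0 — FAILS

Only (B) has a counterexample.

Answer: B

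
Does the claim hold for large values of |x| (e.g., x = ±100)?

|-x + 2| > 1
x = 100: LHS = |-100 + 2| = |-98| = 98; 98 > 1 — holds
x = -100: LHS = |-(-100) + 2| = |102| = 102; 102 > 1 — holds

Answer: Yes, holds for both x = 100 and x = -100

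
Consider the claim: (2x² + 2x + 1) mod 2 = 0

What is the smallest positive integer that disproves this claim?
Testing positive integers:
x = 1: LHS = (2·1² + 2·1 + 1) mod 2 = 5 mod 2 = 1; 1 = 0 — FAILS  ← smallest positive counterexample

Answer: x = 1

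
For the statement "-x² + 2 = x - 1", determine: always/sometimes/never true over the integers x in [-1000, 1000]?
Track d = LHS − RHS over the integers in [-1000, 1000]. Equality would need d = 0, but d changes sign only between consecutive integers, jumping over 0:
x = -3: LHS = -(-3)² + 2 = -7, RHS = (-3) - 1 = -4; -7 = -4 — FAILS  (d = -3)
x = -2: LHS = -(-2)² + 2 = -2, RHS = (-2) - 1 = -3; -2 = -3 — FAILS  (d = 1)
x = 1: LHS = -1² + 2 = 1, RHS = 1 - 1 = 0; 1 = 0 — FAILS  (d = 1)
x = 2: LHS = -2² + 2 = -2, RHS = 2 - 1 = 1; -2 = 1 — FAILS  (d = -3)
Away from these crossings d keeps a constant sign, and checking every integer in [-1000, 1000] confirms d ≠ 0 throughout. Hence the two sides are never equal, so the claimed relation (=) fails for every integer in [-1000, 1000].

No integer in the range satisfies it.

Answer: Never true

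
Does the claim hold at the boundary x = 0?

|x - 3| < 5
x = 0: LHS = |0 - 3| = |-3| = 3; 3 < 5 — holds

The relation is satisfied at x = 0.

Answer: Yes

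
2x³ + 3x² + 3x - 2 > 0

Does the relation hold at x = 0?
x = 0: LHS = 2·0³ + 3·0² + 3·0 - 2 = -2; -2 > 0 — FAILS

The relation fails at x = 0, so x = 0 is a counterexample.

Answer: No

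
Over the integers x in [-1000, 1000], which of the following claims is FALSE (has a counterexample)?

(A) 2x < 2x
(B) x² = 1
(A) x = 0: LHS = 2·0 = 0, RHS = 2·0 = 0; 0 < 0 — FAILS
(B) x = 0: LHS = 0² = 0; 0 = 1 — FAILS

Answer: Both A and B are false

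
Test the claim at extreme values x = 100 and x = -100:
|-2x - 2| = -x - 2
x = 100: LHS = |-2·100 - 2| = |-202| = 202, RHS = -100 - 2 = -102; 202 = -102 — FAILS
x = -100: LHS = |-2·(-100) - 2| = |198| = 198, RHS = -(-100) - 2 = 98; 198 = 98 — FAILS

Answer: No, fails for both x = 100 and x = -100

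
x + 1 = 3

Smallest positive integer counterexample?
Testing positive integers:
x = 1: LHS = 1 + 1 = 2; 2 = 3 — FAILS  ← smallest positive counterexample

Answer: x = 1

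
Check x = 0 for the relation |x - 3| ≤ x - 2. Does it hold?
x = 0: LHS = |0 - 3| = |-3| = 3, RHS = 0 - 2 = -2; 3 ≤ -2 — FAILS

The relation fails at x = 0, so x = 0 is a counterexample.

Answer: No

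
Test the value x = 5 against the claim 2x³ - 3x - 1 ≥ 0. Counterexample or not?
Substitute x = 5 into the relation:
x = 5: LHS = 2·5³ - 3·5 - 1 = 234; 234 ≥ 0 — holds

The claim holds here, so x = 5 is not a counterexample. (A counterexample exists elsewhere, e.g. x = 0.)

Answer: No, x = 5 is not a counterexample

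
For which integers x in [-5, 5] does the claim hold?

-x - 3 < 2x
Holds for: {0, 1, 2, 3, 4, 5}
Fails for: {-5, -4, -3, -2, -1}

Answer: {0, 1, 2, 3, 4, 5}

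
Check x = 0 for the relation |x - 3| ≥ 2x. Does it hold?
x = 0: LHS = |0 - 3| = |-3| = 3, RHS = 2·0 = 0; 3 ≥ 0 — holds

The relation is satisfied at x = 0.

Answer: Yes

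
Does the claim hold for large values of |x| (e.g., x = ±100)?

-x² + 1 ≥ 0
x = 100: LHS = -100² + 1 = -9999; -9999 ≥ 0 — FAILS
x = -100: LHS = -(-100)² + 1 = -9999; -9999 ≥ 0 — FAILS

Answer: No, fails for both x = 100 and x = -100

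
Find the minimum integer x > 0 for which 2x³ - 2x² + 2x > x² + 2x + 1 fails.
Testing positive integers:
x = 1: LHS = 2·1³ - 2·1² + 2·1 = 2, RHS = 1² + 2·1 + 1 = 4; 2 > 4 — FAILS  ← smallest positive counterexample

Answer: x = 1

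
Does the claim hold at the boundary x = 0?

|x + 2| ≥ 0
x = 0: LHS = |0 + 2| = |2| = 2; 2 ≥ 0 — holds

The relation is satisfied at x = 0.

Answer: Yes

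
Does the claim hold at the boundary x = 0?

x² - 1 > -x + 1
x = 0: LHS = 0² - 1 = -1, RHS = -0 + 1 = 1; -1 > 1 — FAILS

The relation fails at x = 0, so x = 0 is a counterexample.

Answer: No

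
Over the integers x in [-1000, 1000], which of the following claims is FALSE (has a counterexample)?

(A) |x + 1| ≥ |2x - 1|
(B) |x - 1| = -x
(A) x = -1: LHS = |(-1) + 1| = |0| = 0, RHS = |2·(-1) - 1| = |-3| = 3; 0 ≥ 3 — FAILS
(B) x = 0: LHS = |0 - 1| = |-1| = 1, RHS = -0 = 0; 1 = 0 — FAILS

Answer: Both A and B are false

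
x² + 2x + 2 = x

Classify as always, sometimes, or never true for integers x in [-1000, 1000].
Over all integers in [-1000, 1000], LHS − RHS is always positive; it is smallest at x = 0, where it equals 2:
x = 0: LHS = 0² + 2·0 + 2 = 2; 2 = 0 — FAILS
At the ends of the range:
x = -1000: LHS = (-1000)² + 2·(-1000) + 2 = 998002; 998002 = -1000 — FAILS
x = 1000: LHS = 1000² + 2·1000 + 2 = 1002002; 1002002 = 1000 — FAILS
Hence LHS − RHS is never 0, i.e. the two sides are never equal, so the claimed relation (=) fails for every integer in [-1000, 1000].

No integer in the range satisfies it.

Answer: Never true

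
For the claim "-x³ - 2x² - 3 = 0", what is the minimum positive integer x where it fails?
Testing positive integers:
x = 1: LHS = -1³ - 2·1² - 3 = -6; -6 = 0 — FAILS  ← smallest positive counterexample

Answer: x = 1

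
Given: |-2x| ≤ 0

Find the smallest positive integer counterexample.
Testing positive integers:
x = 1: LHS = |-2·1| = |-2| = 2; 2 ≤ 0 — FAILS  ← smallest positive counterexample

Answer: x = 1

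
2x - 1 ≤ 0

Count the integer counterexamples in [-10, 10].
Counterexamples in [-10, 10]: {1, 2, 3, 4, 5, 6, 7, 8, 9, 10}.

Counting them gives 10 values.

Answer: 10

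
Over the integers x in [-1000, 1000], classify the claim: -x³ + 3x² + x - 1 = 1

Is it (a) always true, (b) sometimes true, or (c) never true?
Track d = LHS − RHS over the integers in [-1000, 1000]. Equality would need d = 0, but d changes sign only between consecutive integers, jumping over 0:
x = -1: LHS = -(-1)³ + 3·(-1)² + (-1) - 1 = 2; 2 = 1 — FAILS  (d = 1)
x = 0: LHS = -0³ + 3·0² + 0 - 1 = -1; -1 = 1 — FAILS  (d = -2)
x = 0: LHS = -0³ + 3·0² + 0 - 1 = -1; -1 = 1 — FAILS  (d = -2)
x = 1: LHS = -1³ + 3·1² + 1 - 1 = 2; 2 = 1 — FAILS  (d = 1)
x = 3: LHS = -3³ + 3·3² + 3 - 1 = 2; 2 = 1 — FAILS  (d = 1)
x = 4: LHS = -4³ + 3·4² + 4 - 1 = -13; -13 = 1 — FAILS  (d = -14)
Away from these crossings d keeps a constant sign, and checking every integer in [-1000, 1000] confirms d ≠ 0 throughout. Hence the two sides are never equal, so the claimed relation (=) fails for every integer in [-1000, 1000].

No integer in the range satisfies it.

Answer: Never true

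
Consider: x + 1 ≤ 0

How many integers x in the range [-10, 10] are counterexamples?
Counterexamples in [-10, 10]: {0, 1, 2, 3, 4, 5, 6, 7, 8, 9, 10}.

Counting them gives 11 values.

Answer: 11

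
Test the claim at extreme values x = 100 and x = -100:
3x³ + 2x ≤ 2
x = 100: LHS = 3·100³ + 2·100 = 3000200; 3000200 ≤ 2 — FAILS
x = -100: LHS = 3·(-100)³ + 2·(-100) = -3000200; -3000200 ≤ 2 — holds

Answer: Partially: fails for x = 100, holds for x = -100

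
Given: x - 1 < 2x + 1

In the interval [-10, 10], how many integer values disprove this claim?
Counterexamples in [-10, 10]: {-10, -9, -8, -7, -6, -5, -4, -3, -2}.

Counting them gives 9 values.

Answer: 9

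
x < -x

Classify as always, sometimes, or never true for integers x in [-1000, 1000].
Holds at x = -1: RHS = -(-1) = 1; -1 < 1 — holds
Fails at x = 0: RHS = -0 = 0; 0 < 0 — FAILS
It is satisfied by some integers in the range but not all.

Answer: Sometimes true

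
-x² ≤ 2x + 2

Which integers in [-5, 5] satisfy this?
Over all integers in [-5, 5], LHS − RHS is largest at x = -1, where it equals -1:
x = -1: LHS = -(-1)² = -1, RHS = 2·(-1) + 2 = 0; -1 ≤ 0 — holds
At the ends of the range:
x = -5: LHS = -(-5)² = -25, RHS = 2·(-5) + 2 = -8; -25 ≤ -8 — holds
x = 5: LHS = -5² = -25, RHS = 2·5 + 2 = 12; -25 ≤ 12 — holds
Hence LHS − RHS is never positive, i.e. LHS ≤ RHS throughout, so the relation holds for every integer in [-5, 5].

Answer: All integers in [-5, 5]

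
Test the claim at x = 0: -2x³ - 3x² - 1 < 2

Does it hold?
x = 0: LHS = -2·0³ - 3·0² - 1 = -1; -1 < 2 — holds

The relation is satisfied at x = 0.

Answer: Yes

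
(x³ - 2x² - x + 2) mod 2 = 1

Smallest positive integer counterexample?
Testing positive integers:
x = 1: LHS = (1³ - 2·1² - 1 + 2) mod 2 = 0 mod 2 = 0; 0 = 1 — FAILS  ← smallest positive counterexample

Answer: x = 1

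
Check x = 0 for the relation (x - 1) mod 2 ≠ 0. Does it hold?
x = 0: LHS = (0 - 1) mod 2 = (-1) mod 2 = 1; 1 ≠ 0 — holds

The relation is satisfied at x = 0.

Answer: Yes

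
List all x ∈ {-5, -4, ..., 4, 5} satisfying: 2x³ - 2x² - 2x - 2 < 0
Holds for: {-5, -4, -3, -2, -1, 0, 1}
Fails for: {2, 3, 4, 5}

Answer: {-5, -4, -3, -2, -1, 0, 1}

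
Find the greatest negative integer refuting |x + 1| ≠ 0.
Testing negative integers from -1 downward:
x = -1: LHS = |(-1) + 1| = |0| = 0; 0 ≠ 0 — FAILS  ← closest negative counterexample to 0

Answer: x = -1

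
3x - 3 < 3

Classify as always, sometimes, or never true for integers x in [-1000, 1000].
Holds at x = 0: LHS = 3·0 - 3 = -3; -3 < 3 — holds
Fails at x = 2: LHS = 3·2 - 3 = 3; 3 < 3 — FAILS
It is satisfied by some integers in the range but not all.

Answer: Sometimes true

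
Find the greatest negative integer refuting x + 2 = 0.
Testing negative integers from -1 downward:
x = -1: LHS = (-1) + 2 = 1; 1 = 0 — FAILS  ← closest negative counterexample to 0

Answer: x = -1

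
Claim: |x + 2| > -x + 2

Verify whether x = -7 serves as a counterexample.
Substitute x = -7 into the relation:
x = -7: LHS = |(-7) + 2| = |-5| = 5, RHS = -(-7) + 2 = 9; 5 > 9 — FAILS

Since the claim fails at x = -7, this value is a counterexample.

Answer: Yes, x = -7 is a counterexample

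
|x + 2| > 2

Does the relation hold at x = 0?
x = 0: LHS = |0 + 2| = |2| = 2; 2 > 2 — FAILS

The relation fails at x = 0, so x = 0 is a counterexample.

Answer: No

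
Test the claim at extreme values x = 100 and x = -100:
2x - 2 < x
x = 100: LHS = 2·100 - 2 = 198; 198 < 100 — FAILS
x = -100: LHS = 2·(-100) - 2 = -202; -202 < -100 — holds

Answer: Partially: fails for x = 100, holds for x = -100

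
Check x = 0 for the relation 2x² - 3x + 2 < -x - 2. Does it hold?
x = 0: LHS = 2·0² - 3·0 + 2 = 2, RHS = -0 - 2 = -2; 2 < -2 — FAILS

The relation fails at x = 0, so x = 0 is a counterexample.

Answer: No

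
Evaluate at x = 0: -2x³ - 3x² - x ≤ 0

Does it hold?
x = 0: LHS = -2·0³ - 3·0² - 0 = 0; 0 ≤ 0 — holds

The relation is satisfied at x = 0.

Answer: Yes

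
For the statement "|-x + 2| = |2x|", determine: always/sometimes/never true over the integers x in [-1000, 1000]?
Holds at x = -2: LHS = |-(-2) + 2| = |4| = 4, RHS = |2·(-2)| = |-4| = 4; 4 = 4 — holds
Fails at x = 0: LHS = |-0 + 2| = |2| = 2, RHS = |2·0| = |0| = 0; 2 = 0 — FAILS
It is satisfied by some integers in the range but not all.

Answer: Sometimes true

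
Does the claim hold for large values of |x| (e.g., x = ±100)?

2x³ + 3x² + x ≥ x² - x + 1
x = 100: LHS = 2·100³ + 3·100² + 100 = 2030100, RHS = 100² - 100 + 1 = 9901; 2030100 ≥ 9901 — holds
x = -100: LHS = 2·(-100)³ + 3·(-100)² + (-100) = -1970100, RHS = (-100)² - (-100) + 1 = 10101; -1970100 ≥ 10101 — FAILS

Answer: Partially: holds for x = 100, fails for x = -100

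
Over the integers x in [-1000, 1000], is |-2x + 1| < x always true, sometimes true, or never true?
Over all integers in [-1000, 1000], LHS − RHS is smallest at x = 1, where it equals 0:
x = 1: LHS = |-2·1 + 1| = |-1| = 1; 1 < 1 — FAILS
At the ends of the range:
x = -1000: LHS = |-2·(-1000) + 1| = |2001| = 2001; 2001 < -1000 — FAILS
x = 1000: LHS = |-2·1000 + 1| = |-1999| = 1999; 1999 < 1000 — FAILS
Hence LHS − RHS is never negative, i.e. LHS ≥ RHS throughout, so the claimed relation (<) fails for every integer in [-1000, 1000].

No integer in the range satisfies it.

Answer: Never true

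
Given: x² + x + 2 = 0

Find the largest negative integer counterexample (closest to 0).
Testing negative integers from -1 downward:
x = -1: LHS = (-1)² + (-1) + 2 = 2; 2 = 0 — FAILS  ← closest negative counterexample to 0

Answer: x = -1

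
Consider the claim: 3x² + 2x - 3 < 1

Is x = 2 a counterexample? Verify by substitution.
Substitute x = 2 into the relation:
x = 2: LHS = 3·2² + 2·2 - 3 = 13; 13 < 1 — FAILS

Since the claim fails at x = 2, this value is a counterexample.

Answer: Yes, x = 2 is a counterexample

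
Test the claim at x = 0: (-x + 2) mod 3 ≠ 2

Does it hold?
x = 0: LHS = (-0 + 2) mod 3 = 2 mod 3 = 2; 2 ≠ 2 — FAILS

The relation fails at x = 0, so x = 0 is a counterexample.

Answer: No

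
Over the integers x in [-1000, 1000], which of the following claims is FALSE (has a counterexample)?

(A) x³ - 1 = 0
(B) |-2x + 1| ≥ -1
(A) x = 0: LHS = 0³ - 1 = -1; -1 = 0 — FAILS

(B) An absolute value is never negative, so the left side is ≥ 0 for every x, while the right side is -1. Tightest case in [-1000, 1000] is x = 0:
x = 0: LHS = |-2·0 + 1| = |1| = 1; 1 ≥ -1 — holds
Hence LHS − RHS is never negative, i.e. LHS ≥ RHS throughout, so the relation holds for every integer in [-1000, 1000].

Only (A) has a counterexample.

Answer: A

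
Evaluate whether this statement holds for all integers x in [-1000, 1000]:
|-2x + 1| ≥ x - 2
Over all integers in [-1000, 1000], LHS − RHS is smallest at x = 1, where it equals 2:
x = 1: LHS = |-2·1 + 1| = |-1| = 1, RHS = 1 - 2 = -1; 1 ≥ -1 — holds
At the ends of the range:
x = -1000: LHS = |-2·(-1000) + 1| = |2001| = 2001, RHS = (-1000) - 2 = -1002; 2001 ≥ -1002 — holds
x = 1000: LHS = |-2·1000 + 1| = |-1999| = 1999, RHS = 1000 - 2 = 998; 1999 ≥ 998 — holds
Hence LHS − RHS is never negative, i.e. LHS ≥ RHS throughout, so the relation holds for every integer in [-1000, 1000].

No counterexample exists.

Answer: True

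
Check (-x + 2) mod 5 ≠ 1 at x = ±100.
x = 100: LHS = (-100 + 2) mod 5 = (-98) mod 5 = 2; 2 ≠ 1 — holds
x = -100: LHS = (-(-100) + 2) mod 5 = 102 mod 5 = 2; 2 ≠ 1 — holds

Answer: Yes, holds for both x = 100 and x = -100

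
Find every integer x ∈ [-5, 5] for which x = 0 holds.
Holds for: {0}
Fails for: {-5, -4, -3, -2, -1, 1, 2, 3, 4, 5}

Answer: {0}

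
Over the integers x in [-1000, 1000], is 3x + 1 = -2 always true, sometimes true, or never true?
Holds at x = -1: LHS = 3·(-1) + 1 = -2; -2 = -2 — holds
Fails at x = 0: LHS = 3·0 + 1 = 1; 1 = -2 — FAILS
It is satisfied by some integers in the range but not all.

Answer: Sometimes true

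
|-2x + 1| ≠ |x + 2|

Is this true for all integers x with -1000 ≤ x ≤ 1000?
The claim fails at x = 3:
x = 3: LHS = |-2·3 + 1| = |-5| = 5, RHS = |3 + 2| = |5| = 5; 5 ≠ 5 — FAILS

Because a single integer refutes it, the statement is false.

Answer: False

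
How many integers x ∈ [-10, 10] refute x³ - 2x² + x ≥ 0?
Counterexamples in [-10, 10]: {-10, -9, -8, -7, -6, -5, -4, -3, -2, -1}.

Counting them gives 10 values.

Answer: 10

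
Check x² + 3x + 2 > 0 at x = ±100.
x = 100: LHS = 100² + 3·100 + 2 = 10302; 10302 > 0 — holds
x = -100: LHS = (-100)² + 3·(-100) + 2 = 9702; 9702 > 0 — holds

Answer: Yes, holds for both x = 100 and x = -100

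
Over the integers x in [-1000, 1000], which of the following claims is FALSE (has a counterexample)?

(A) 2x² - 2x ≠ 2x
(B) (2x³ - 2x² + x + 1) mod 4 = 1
(A) x = 0: LHS = 2·0² - 2·0 = 0, RHS = 2·0 = 0; 0 ≠ 0 — FAILS
(B) x = 1: LHS = (2·1³ - 2·1² + 1 + 1) mod 4 = 2 mod 4 = 2; 2 = 1 — FAILS

Answer: Both A and B are false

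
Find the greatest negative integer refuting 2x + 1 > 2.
Testing negative integers from -1 downward:
x = -1: LHS = 2·(-1) + 1 = -1; -1 > 2 — FAILS  ← closest negative counterexample to 0

Answer: x = -1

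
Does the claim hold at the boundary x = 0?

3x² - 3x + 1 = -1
x = 0: LHS = 3·0² - 3·0 + 1 = 1; 1 = -1 — FAILS

The relation fails at x = 0, so x = 0 is a counterexample.

Answer: No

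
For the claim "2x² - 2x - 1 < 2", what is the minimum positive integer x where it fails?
Testing positive integers:
x = 1: LHS = 2·1² - 2·1 - 1 = -1; -1 < 2 — holds
x = 2: LHS = 2·2² - 2·2 - 1 = 3; 3 < 2 — FAILS  ← smallest positive counterexample

Answer: x = 2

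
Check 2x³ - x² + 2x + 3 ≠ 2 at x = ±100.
x = 100: LHS = 2·100³ - 100² + 2·100 + 3 = 1990203; 1990203 ≠ 2 — holds
x = -100: LHS = 2·(-100)³ - (-100)² + 2·(-100) + 3 = -2010197; -2010197 ≠ 2 — holds

Answer: Yes, holds for both x = 100 and x = -100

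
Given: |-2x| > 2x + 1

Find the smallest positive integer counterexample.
Testing positive integers:
x = 1: LHS = |-2·1| = |-2| = 2, RHS = 2·1 + 1 = 3; 2 > 3 — FAILS  ← smallest positive counterexample

Answer: x = 1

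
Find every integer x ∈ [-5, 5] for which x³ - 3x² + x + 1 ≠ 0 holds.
Holds for: {-5, -4, -3, -2, -1, 0, 2, 3, 4, 5}
Fails for: {1}

Answer: {-5, -4, -3, -2, -1, 0, 2, 3, 4, 5}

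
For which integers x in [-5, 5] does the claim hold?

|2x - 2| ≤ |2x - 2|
Over all integers in [-5, 5], LHS − RHS is largest at x = 0, where it equals 0:
x = 0: LHS = |2·0 - 2| = |-2| = 2, RHS = |2·0 - 2| = |-2| = 2; 2 ≤ 2 — holds
At the ends of the range:
x = -5: LHS = |2·(-5) - 2| = |-12| = 12, RHS = |2·(-5) - 2| = |-12| = 12; 12 ≤ 12 — holds
x = 5: LHS = |2·5 - 2| = |8| = 8, RHS = |2·5 - 2| = |8| = 8; 8 ≤ 8 — holds
Hence LHS − RHS is never positive, i.e. LHS ≤ RHS throughout, so the relation holds for every integer in [-5, 5].

Answer: All integers in [-5, 5]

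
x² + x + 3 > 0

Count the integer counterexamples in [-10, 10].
Over all integers in [-10, 10], LHS − RHS is smallest at x = 0, where it equals 3:
x = 0: LHS = 0² + 0 + 3 = 3; 3 > 0 — holds
At the ends of the range:
x = -10: LHS = (-10)² + (-10) + 3 = 93; 93 > 0 — holds
x = 10: LHS = 10² + 10 + 3 = 113; 113 > 0 — holds
Hence LHS − RHS is never zero or negative, i.e. LHS > RHS throughout, so the relation holds for every integer in [-10, 10].

No counterexample appears in that range.

Answer: 0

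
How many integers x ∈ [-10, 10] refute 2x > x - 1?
Counterexamples in [-10, 10]: {-10, -9, -8, -7, -6, -5, -4, -3, -2, -1}.

Counting them gives 10 values.

Answer: 10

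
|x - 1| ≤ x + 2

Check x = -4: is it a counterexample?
Substitute x = -4 into the relation:
x = -4: LHS = |(-4) - 1| = |-5| = 5, RHS = (-4) + 2 = -2; 5 ≤ -2 — FAILS

Since the claim fails at x = -4, this value is a counterexample.

Answer: Yes, x = -4 is a counterexample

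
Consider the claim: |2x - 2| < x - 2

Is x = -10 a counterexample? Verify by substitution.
Substitute x = -10 into the relation:
x = -10: LHS = |2·(-10) - 2| = |-22| = 22, RHS = (-10) - 2 = -12; 22 < -12 — FAILS

Since the claim fails at x = -10, this value is a counterexample.

Answer: Yes, x = -10 is a counterexample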